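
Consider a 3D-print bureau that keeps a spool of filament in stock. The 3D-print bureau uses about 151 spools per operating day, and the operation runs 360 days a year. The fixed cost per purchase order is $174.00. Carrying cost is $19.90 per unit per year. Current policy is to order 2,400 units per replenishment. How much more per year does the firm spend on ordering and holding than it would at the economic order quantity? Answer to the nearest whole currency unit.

Annual demand D = 151 × 360 = 54,360.
EOQ = √(2DS/H) = √(2 × 54,360 × 174 / 19.9) ≈ 975.00.
Cost at Q* = (D/Q*)S + (Q*/2)H = √(2DSH) ≈ $19,402.42.
Cost at Q = 2,400: (54,360/2,400)×174 + (2,400/2)×19.9 = $3,941.10 + $23,880.00 = $27,821.10.
Excess = $27,821.10 − $19,402.42 = $8,418.68.

Extra cost ≈ $8,419 per year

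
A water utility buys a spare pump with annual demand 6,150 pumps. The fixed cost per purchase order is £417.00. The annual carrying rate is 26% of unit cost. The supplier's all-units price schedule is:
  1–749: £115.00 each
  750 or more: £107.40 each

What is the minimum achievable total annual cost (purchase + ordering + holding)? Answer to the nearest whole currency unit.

TC* ≈ £674,401

Holding cost per unit per year at price C is H = 0.26·C.
For each price level, check whether its EOQ is feasible; otherwise the best quantity at that price is the breakpoint.
EOQ at £115.00 = 414.2 (feasible in tier 1): TC = 6,150×£115.00 + (6,150/414.2)×417 + (414.2/2)×0.26×£115.00 = £719,633.86.
EOQ at £107.40 = 428.6 < 750, so use break Q=750: TC = 6,150×£107.40 + (6,150/750.0)×417 + (750.0/2)×0.26×£107.40 = £674,400.90.
Lowest total cost among the candidates is at Q = 750.0.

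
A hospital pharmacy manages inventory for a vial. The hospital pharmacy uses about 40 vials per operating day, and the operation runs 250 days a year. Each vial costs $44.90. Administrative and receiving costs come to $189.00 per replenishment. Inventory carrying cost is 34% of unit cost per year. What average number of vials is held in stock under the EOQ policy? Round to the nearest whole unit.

Annual demand D = 40 × 250 = 10,000.
Holding cost H = 0.34 × $44.90 = $15.2660 per unit per year.
Q* = √(2DS/H) = √(2 × 10,000 × 189 / 15.266) ≈ 497.60.
Average inventory = Q*/2 ≈ 497.60 / 2 = 248.802.

Average inventory ≈ 249 vials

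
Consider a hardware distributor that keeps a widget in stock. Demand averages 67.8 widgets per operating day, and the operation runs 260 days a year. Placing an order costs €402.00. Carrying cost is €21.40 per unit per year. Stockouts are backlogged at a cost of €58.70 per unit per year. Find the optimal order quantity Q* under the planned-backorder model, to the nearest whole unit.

Annual demand D = 67.8 × 260 = 17,628.
With planned backorders, Q* = √(2DS/H) · √((H+B)/B).
√(2DS/H) = √(2 × 17,628 × 402 / 21.4) = 813.809.
√((H+B)/B) = √((21.4+58.7)/58.7) = 1.1681.
Q* ≈ 950.648.

Q* ≈ 951 widgets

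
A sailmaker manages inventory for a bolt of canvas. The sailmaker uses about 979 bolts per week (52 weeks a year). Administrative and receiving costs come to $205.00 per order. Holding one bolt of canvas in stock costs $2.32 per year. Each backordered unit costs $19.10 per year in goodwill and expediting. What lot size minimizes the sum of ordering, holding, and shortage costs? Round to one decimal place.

Q* ≈ 3,176.4 bolts

Annual demand D = 979 × 52 = 50,908.
With planned backorders, Q* = √(2DS/H) · √((H+B)/B).
√(2DS/H) = √(2 × 50,908 × 205 / 2.32) = 2999.445.
√((H+B)/B) = √((2.32+19.1)/19.1) = 1.0590.
Q* ≈ 3176.391.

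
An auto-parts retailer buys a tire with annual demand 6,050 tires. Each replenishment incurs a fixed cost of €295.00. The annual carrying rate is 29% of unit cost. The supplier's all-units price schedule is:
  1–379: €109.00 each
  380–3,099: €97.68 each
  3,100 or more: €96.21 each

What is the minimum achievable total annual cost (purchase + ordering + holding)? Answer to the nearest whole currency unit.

TC* ≈ €601,043

Holding cost per unit per year at price C is H = 0.29·C.
Candidates are each tier's EOQ (if it falls in that tier) and each price-break quantity.
EOQ at €109.00 = 336.0 (feasible in tier 1): TC = 6,050×€109.00 + (6,050/336.0)×295 + (336.0/2)×0.29×€109.00 = €670,072.24.
EOQ at €97.68 = 355.0 < 380, so use break Q=380: TC = 6,050×€97.68 + (6,050/380.0)×295 + (380.0/2)×0.29×€97.68 = €601,042.88.
EOQ at €96.21 = 357.7 < 3100, so use break Q=3100: TC = 6,050×€96.21 + (6,050/3100.0)×295 + (3100.0/2)×0.29×€96.21 = €625,892.62.
Lowest total cost among the candidates is at Q = 380.0.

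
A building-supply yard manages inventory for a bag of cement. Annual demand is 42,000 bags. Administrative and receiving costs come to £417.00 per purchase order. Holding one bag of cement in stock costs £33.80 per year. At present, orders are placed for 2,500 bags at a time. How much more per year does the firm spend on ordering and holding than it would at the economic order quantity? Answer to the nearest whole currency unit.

Extra cost ≈ £14,847 per year

EOQ = √(2DS/H) = √(2 × 42,000 × 417 / 33.8) ≈ 1018.00.
Cost at Q* = (D/Q*)S + (Q*/2)H = √(2DSH) ≈ £34,408.52.
Cost at Q = 2,500: (42,000/2,500)×417 + (2,500/2)×33.8 = £7,005.60 + £42,250.00 = £49,255.60.
Excess = £49,255.60 − £34,408.52 = £14,847.08.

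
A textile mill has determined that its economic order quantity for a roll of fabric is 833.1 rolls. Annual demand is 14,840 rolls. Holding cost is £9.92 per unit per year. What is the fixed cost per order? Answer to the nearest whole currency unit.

Invert the EOQ relation Q*² = 2DS/H.
From Q* = √(2DS/H): S = Q*²H / (2D) = 833.1² × 9.92 / (2 × 14,840) = 231.9755.

S ≈ £232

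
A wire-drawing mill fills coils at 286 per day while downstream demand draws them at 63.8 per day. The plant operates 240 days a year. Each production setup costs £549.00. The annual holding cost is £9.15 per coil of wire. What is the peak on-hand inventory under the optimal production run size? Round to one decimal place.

Annual demand D = 63.8 × 240 = 15,312.
Production build-up factor (1 − d/p) = 1 − 63.8/286 = 0.7769.
Q* = √(2DS / (H(1 − d/p))) = √(2 × 15,312 × 549 / (9.15 × 0.7769)).
= √(16,812,576 / 7.1088) ≈ 1537.863.
Maximum inventory = Q*(1 − d/p) = 1537.863 × 0.7769 ≈ 1194.801.

I_max ≈ 1,194.8 coils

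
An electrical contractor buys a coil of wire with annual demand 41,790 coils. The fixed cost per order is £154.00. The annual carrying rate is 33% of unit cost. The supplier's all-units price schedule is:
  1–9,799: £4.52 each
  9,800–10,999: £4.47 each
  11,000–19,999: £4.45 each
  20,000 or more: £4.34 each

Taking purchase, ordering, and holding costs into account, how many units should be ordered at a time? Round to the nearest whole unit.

Q* ≈ 2,938 coils

Holding cost per unit per year at price C is H = 0.33·C.
For each price level, check whether its EOQ is feasible; otherwise the best quantity at that price is the breakpoint.
EOQ at £4.52 = 2937.6 (feasible in tier 1): TC = 41,790×£4.52 + (41,790/2937.6)×154 + (2937.6/2)×0.33×£4.52 = £193,272.45.
EOQ at £4.47 = 2953.9 < 9800, so use break Q=9800: TC = 41,790×£4.47 + (41,790/9800.0)×154 + (9800.0/2)×0.33×£4.47 = £194,685.99.
EOQ at £4.45 = 2960.6 < 11000, so use break Q=11000: TC = 41,790×£4.45 + (41,790/11000.0)×154 + (11000.0/2)×0.33×£4.45 = £194,627.31.
EOQ at £4.34 = 2997.8 < 20000, so use break Q=20000: TC = 41,790×£4.34 + (41,790/20000.0)×154 + (20000.0/2)×0.33×£4.34 = £196,012.38.
Lowest total cost is £193,272.45 at Q = 2937.6.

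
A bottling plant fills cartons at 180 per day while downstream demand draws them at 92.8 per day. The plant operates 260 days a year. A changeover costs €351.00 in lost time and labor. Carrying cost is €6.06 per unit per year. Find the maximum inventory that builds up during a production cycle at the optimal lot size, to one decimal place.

I_max ≈ 1,163.6 cartons

Annual demand D = 92.8 × 260 = 24,128.
Production build-up factor (1 − d/p) = 1 − 92.8/180 = 0.4844.
Q* = √(2DS / (H(1 − d/p))) = √(2 × 24,128 × 351 / (6.06 × 0.4844)).
= √(16,937,856 / 2.9357) ≈ 2401.988.
Maximum inventory = Q*(1 − d/p) = 2401.988 × 0.4844 ≈ 1163.630.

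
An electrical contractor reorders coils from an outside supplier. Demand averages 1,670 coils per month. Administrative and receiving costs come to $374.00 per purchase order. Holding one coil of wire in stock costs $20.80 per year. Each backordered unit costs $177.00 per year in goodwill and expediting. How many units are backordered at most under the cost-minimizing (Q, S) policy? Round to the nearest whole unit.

Annual demand D = 1,670 × 12 = 20,040.
With planned backorders, Q* = √(2DS/H) · √((H+B)/B).
√(2DS/H) = √(2 × 20,040 × 374 / 20.8) = 848.922.
√((H+B)/B) = √((20.8+177)/177) = 1.0571.
Q* ≈ 897.417.
S* = Q* · H/(H+B) = 897.417 × 20.8/197.8 ≈ 94.369.

S* ≈ 94 coils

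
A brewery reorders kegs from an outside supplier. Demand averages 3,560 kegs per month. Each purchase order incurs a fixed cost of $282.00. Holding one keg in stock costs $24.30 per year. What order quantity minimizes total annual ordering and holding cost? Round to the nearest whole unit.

Q* ≈ 996 kegs

Annual demand D = 3,560 × 12 = 42,720.
EOQ = √(2DS / H) = √(2 × 42,720 × 282 / 24.3).
= √(24,094,080 / 24.3) = √991,525.9259 ≈ 995.754.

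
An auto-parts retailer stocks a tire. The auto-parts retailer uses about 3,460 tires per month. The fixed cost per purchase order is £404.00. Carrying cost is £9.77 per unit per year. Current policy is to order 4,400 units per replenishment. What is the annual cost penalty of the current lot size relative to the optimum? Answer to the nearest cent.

Annual demand D = 3,460 × 12 = 41,520.
EOQ = √(2DS/H) = √(2 × 41,520 × 404 / 9.77) ≈ 1853.05.
Cost at Q* = (D/Q*)S + (Q*/2)H = √(2DSH) ≈ £18,104.30.
Cost at Q = 4,400: (41,520/4,400)×404 + (4,400/2)×9.77 = £3,812.29 + £21,494.00 = £25,306.29.
Excess = £25,306.29 − £18,104.30 = £7,202.00.

Extra cost ≈ £7,202.00 per year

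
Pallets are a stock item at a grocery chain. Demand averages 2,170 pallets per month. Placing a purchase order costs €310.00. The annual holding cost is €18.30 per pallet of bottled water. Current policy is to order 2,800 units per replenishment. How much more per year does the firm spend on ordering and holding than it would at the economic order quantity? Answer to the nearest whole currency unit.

Annual demand D = 2,170 × 12 = 26,040.
EOQ = √(2DS/H) = √(2 × 26,040 × 310 / 18.3) ≈ 939.27.
Cost at Q* = (D/Q*)S + (Q*/2)H = √(2DSH) ≈ €17,188.65.
Cost at Q = 2,800: (26,040/2,800)×310 + (2,800/2)×18.3 = €2,883.00 + €25,620.00 = €28,503.00.
Excess = €28,503.00 − €17,188.65 = €11,314.35.

Extra cost ≈ €11,314 per year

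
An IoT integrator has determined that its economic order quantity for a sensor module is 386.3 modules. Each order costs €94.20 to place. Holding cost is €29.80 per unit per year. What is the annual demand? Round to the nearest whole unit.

The basic EOQ model gives Q* = √(2DS/H); rearrange for the unknown.
From Q* = √(2DS/H): D = Q*²H / (2S) = 386.3² × 29.8 / (2 × 94.2) = 23603.955.

D ≈ 23,604 modules per year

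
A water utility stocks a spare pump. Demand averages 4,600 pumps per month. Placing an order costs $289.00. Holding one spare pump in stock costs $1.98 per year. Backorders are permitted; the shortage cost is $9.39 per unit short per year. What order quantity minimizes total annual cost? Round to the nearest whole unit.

Q* ≈ 4,417 pumps

Annual demand D = 4,600 × 12 = 55,200.
With planned backorders, Q* = √(2DS/H) · √((H+B)/B).
√(2DS/H) = √(2 × 55,200 × 289 / 1.98) = 4014.217.
√((H+B)/B) = √((1.98+9.39)/9.39) = 1.1004.
Q* ≈ 4417.213.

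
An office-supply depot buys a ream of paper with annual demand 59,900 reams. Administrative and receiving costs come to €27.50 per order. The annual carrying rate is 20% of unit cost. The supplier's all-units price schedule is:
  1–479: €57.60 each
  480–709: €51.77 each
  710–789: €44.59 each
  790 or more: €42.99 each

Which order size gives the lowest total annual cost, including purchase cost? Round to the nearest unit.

Q* ≈ 790 reams

Holding cost per unit per year at price C is H = 0.20·C.
For each price level, check whether its EOQ is feasible; otherwise the best quantity at that price is the breakpoint.
Tier 1 (€57.60): EOQ = 534.8 exceeds tier's upper bound 479, so this tier is dominated.
EOQ at €51.77 = 564.1 (feasible in tier 2): TC = 59,900×€51.77 + (59,900/564.1)×27.5 + (564.1/2)×0.20×€51.77 = €3,106,863.48.
EOQ at €44.59 = 607.8 < 710, so use break Q=710: TC = 59,900×€44.59 + (59,900/710.0)×27.5 + (710.0/2)×0.20×€44.59 = €2,676,426.96.
EOQ at €42.99 = 619.0 < 790, so use break Q=790: TC = 59,900×€42.99 + (59,900/790.0)×27.5 + (790.0/2)×0.20×€42.99 = €2,580,582.34.
Lowest total cost is €2,580,582.34 at Q = 790.0.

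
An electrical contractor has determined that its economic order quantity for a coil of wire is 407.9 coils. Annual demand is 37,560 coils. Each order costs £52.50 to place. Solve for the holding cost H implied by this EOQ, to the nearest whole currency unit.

H ≈ £24

Squaring Q* = √(2DS/H) gives Q*² = 2DS/H.
From Q* = √(2DS/H): H = 2DS / Q*² = 2 × 37,560 × 52.5 / 407.9² = 23.7032.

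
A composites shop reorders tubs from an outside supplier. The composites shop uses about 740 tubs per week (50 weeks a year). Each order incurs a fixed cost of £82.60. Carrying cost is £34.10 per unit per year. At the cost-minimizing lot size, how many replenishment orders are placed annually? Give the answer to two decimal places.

N ≈ 87.39 orders per year

Annual demand D = 740 × 50 = 37,000.
Q* = √(2DS/H) = √(2 × 37,000 × 82.6 / 34.1) ≈ 423.38.
Orders per year = D / Q* = 37,000 / 423.38 ≈ 87.392.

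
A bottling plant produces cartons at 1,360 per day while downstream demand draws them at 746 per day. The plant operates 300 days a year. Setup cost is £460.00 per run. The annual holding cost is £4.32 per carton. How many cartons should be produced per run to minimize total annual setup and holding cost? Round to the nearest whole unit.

Q* ≈ 10,275 cartons

Annual demand D = 746 × 300 = 223,800.
Production build-up factor (1 − d/p) = 1 − 746/1,360 = 0.4515.
Q* = √(2DS / (H(1 − d/p))) = √(2 × 223,800 × 460 / (4.32 × 0.4515)).
= √(205,896,000 / 1.9504) ≈ 10274.657.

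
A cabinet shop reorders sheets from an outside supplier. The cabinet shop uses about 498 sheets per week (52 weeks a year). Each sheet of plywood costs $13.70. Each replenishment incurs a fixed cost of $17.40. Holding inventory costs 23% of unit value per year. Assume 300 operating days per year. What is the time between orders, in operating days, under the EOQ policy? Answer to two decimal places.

T ≈ 6.20 days

Annual demand D = 498 × 52 = 25,896.
Holding cost H = 0.23 × $13.70 = $3.1510 per unit per year.
The optimal lot size = √(2DS/H) = √(2 × 25,896 × 17.4 / 3.151) ≈ 534.79.
Cycle time = Q*/D × 300 = 534.79 / 25,896 × 300 ≈ 6.195 days.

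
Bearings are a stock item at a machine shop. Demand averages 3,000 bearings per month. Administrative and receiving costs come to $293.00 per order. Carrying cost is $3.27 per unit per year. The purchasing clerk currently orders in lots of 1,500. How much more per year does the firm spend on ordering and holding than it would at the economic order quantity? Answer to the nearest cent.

Extra cost ≈ $1,178.84 per year

Annual demand D = 3,000 × 12 = 36,000.
EOQ = √(2DS/H) = √(2 × 36,000 × 293 / 3.27) ≈ 2539.96.
Cost at Q* = (D/Q*)S + (Q*/2)H = √(2DSH) ≈ $8,305.66.
Cost at Q = 1,500: (36,000/1,500)×293 + (1,500/2)×3.27 = $7,032.00 + $2,452.50 = $9,484.50.
Excess = $9,484.50 − $8,305.66 = $1,178.84.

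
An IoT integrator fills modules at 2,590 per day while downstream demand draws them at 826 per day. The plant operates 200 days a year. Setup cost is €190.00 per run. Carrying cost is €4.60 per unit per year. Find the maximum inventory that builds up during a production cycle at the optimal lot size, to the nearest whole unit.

Annual demand D = 826 × 200 = 165,200.
Production build-up factor (1 − d/p) = 1 − 826/2,590 = 0.6811.
Q* = √(2DS / (H(1 − d/p))) = √(2 × 165,200 × 190 / (4.6 × 0.6811)).
= √(62,776,000 / 3.133) ≈ 4476.293.
Maximum inventory = Q*(1 − d/p) = 4476.293 × 0.6811 ≈ 3048.718.

I_max ≈ 3,049 modules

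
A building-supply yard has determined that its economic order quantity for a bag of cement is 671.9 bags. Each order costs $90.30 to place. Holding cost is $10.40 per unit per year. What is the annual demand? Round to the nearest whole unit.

D ≈ 25,997 bags per year

Squaring Q* = √(2DS/H) gives Q*² = 2DS/H.
From Q* = √(2DS/H): D = Q*²H / (2S) = 671.9² × 10.4 / (2 × 90.3) = 25997.098.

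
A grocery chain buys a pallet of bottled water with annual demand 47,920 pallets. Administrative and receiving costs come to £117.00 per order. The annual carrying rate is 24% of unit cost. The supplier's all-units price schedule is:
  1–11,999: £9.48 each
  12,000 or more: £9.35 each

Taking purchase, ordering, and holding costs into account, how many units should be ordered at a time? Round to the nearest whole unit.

Q* ≈ 2,220 pallets

Holding cost per unit per year at price C is H = 0.24·C.
Evaluate total cost at each tier's feasible EOQ or, if the EOQ is below the tier, at the tier's minimum quantity.
EOQ at £9.48 = 2220.0 (feasible in tier 1): TC = 47,920×£9.48 + (47,920/2220.0)×117 + (2220.0/2)×0.24×£9.48 = £459,332.59.
EOQ at £9.35 = 2235.4 < 12000, so use break Q=12000: TC = 47,920×£9.35 + (47,920/12000.0)×117 + (12000.0/2)×0.24×£9.35 = £461,983.22.
Lowest total cost is £459,332.59 at Q = 2220.0.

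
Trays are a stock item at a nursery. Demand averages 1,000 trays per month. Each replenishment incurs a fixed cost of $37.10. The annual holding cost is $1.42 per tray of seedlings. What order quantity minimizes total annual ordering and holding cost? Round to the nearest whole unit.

Q* ≈ 792 trays

Annual demand D = 1,000 × 12 = 12,000.
EOQ = √(2DS / H) = √(2 × 12,000 × 37.1 / 1.42).
= √(890,400 / 1.42) = √627,042.2535 ≈ 791.860.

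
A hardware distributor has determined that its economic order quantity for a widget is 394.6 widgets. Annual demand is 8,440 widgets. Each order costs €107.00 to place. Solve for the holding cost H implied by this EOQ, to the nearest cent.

Invert the EOQ relation Q*² = 2DS/H.
From Q* = √(2DS/H): H = 2DS / Q*² = 2 × 8,440 × 107 / 394.6² = 11.5996.

H ≈ €11.60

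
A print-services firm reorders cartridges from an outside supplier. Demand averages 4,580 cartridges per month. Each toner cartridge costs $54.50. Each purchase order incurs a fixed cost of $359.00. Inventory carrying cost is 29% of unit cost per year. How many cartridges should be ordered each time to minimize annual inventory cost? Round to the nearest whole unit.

Q* ≈ 1,580 cartridges

Annual demand D = 4,580 × 12 = 54,960.
Holding cost H = 0.29 × $54.50 = $15.8050 per unit per year.
EOQ = √(2DS / H) = √(2 × 54,960 × 359 / 15.805).
= √(39,461,280 / 15.805) = √2,496,759.2534 ≈ 1580.114.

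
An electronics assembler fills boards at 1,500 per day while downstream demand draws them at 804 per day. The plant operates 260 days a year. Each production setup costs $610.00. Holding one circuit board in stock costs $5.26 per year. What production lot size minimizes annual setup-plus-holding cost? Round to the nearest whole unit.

Annual demand D = 804 × 260 = 209,040.
Production build-up factor (1 − d/p) = 1 − 804/1,500 = 0.4640.
Q* = √(2DS / (H(1 − d/p))) = √(2 × 209,040 × 610 / (5.26 × 0.4640)).
= √(255,028,800 / 2.4406) ≈ 10222.162.

Q* ≈ 10,222 boards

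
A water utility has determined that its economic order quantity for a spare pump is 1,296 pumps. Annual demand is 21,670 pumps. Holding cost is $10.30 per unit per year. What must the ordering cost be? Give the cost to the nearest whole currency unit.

S ≈ $399

Squaring Q* = √(2DS/H) gives Q*² = 2DS/H.
From Q* = √(2DS/H): S = Q*²H / (2D) = 1,296² × 10.3 / (2 × 21,670) = 399.1704.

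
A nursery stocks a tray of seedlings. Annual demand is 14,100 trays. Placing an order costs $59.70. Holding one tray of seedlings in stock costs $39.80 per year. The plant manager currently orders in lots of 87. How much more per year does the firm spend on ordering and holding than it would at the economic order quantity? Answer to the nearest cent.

EOQ = √(2DS/H) = √(2 × 14,100 × 59.7 / 39.8) ≈ 205.67.
Cost at Q* = (D/Q*)S + (Q*/2)H = √(2DSH) ≈ $8,185.65.
Cost at Q = 87: (14,100/87)×59.7 + (87/2)×39.8 = $9,675.52 + $1,731.30 = $11,406.82.
Excess = $11,406.82 − $8,185.65 = $3,221.17.

Extra cost ≈ $3,221.17 per year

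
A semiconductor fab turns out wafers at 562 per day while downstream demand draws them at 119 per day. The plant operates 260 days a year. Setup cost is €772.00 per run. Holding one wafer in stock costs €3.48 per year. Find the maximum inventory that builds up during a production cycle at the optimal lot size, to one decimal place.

I_max ≈ 3,289.5 wafers

Annual demand D = 119 × 260 = 30,940.
Production build-up factor (1 − d/p) = 1 − 119/562 = 0.7883.
Q* = √(2DS / (H(1 − d/p))) = √(2 × 30,940 × 772 / (3.48 × 0.7883)).
= √(47,771,360 / 2.7431) ≈ 4173.116.
Maximum inventory = Q*(1 − d/p) = 4173.116 × 0.7883 ≈ 3289.485.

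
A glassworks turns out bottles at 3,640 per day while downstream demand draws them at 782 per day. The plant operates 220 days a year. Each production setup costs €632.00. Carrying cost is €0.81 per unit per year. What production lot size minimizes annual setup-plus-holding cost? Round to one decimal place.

Q* ≈ 18,491.2 bottles

Annual demand D = 782 × 220 = 172,040.
Production build-up factor (1 − d/p) = 1 − 782/3,640 = 0.7852.
Q* = √(2DS / (H(1 − d/p))) = √(2 × 172,040 × 632 / (0.81 × 0.7852)).
= √(217,458,560 / 0.636) ≈ 18491.210.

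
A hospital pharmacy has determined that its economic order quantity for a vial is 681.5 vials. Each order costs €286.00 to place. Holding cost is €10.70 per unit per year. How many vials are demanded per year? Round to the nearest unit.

Squaring Q* = √(2DS/H) gives Q*² = 2DS/H.
From Q* = √(2DS/H): D = Q*²H / (2S) = 681.5² × 10.7 / (2 × 286) = 8687.993.

D ≈ 8,688 vials per year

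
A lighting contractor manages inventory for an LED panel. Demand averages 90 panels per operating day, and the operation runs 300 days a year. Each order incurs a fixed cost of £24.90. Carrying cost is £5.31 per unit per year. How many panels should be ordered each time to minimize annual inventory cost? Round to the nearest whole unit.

Annual demand D = 90 × 300 = 27,000.
EOQ = √(2DS / H) = √(2 × 27,000 × 24.9 / 5.31).
= √(1,344,600 / 5.31) = √253,220.339 ≈ 503.210.

Q* ≈ 503 panels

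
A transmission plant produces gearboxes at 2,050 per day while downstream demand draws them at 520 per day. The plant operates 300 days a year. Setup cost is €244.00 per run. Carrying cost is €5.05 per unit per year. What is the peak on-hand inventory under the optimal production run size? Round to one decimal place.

Annual demand D = 520 × 300 = 156,000.
Production build-up factor (1 − d/p) = 1 − 520/2,050 = 0.7463.
Q* = √(2DS / (H(1 − d/p))) = √(2 × 156,000 × 244 / (5.05 × 0.7463)).
= √(76,128,000 / 3.769) ≈ 4494.255.
Maximum inventory = Q*(1 − d/p) = 4494.255 × 0.7463 ≈ 3354.249.

I_max ≈ 3,354.2 gearboxes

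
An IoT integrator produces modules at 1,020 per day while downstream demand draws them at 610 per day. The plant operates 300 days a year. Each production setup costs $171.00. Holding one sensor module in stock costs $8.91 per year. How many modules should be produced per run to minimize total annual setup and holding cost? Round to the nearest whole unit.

Q* ≈ 4,180 modules

Annual demand D = 610 × 300 = 183,000.
Production build-up factor (1 − d/p) = 1 − 610/1,020 = 0.4020.
Q* = √(2DS / (H(1 − d/p))) = √(2 × 183,000 × 171 / (8.91 × 0.4020)).
= √(62,586,000 / 3.5815) ≈ 4180.304.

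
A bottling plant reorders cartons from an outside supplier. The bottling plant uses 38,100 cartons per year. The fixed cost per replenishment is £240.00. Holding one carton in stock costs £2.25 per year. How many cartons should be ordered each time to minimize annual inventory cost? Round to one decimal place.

EOQ = √(2DS / H) = √(2 × 38,100 × 240 / 2.25).
= √(18,288,000 / 2.25) = √8,128,000 ≈ 2850.965.

Q* ≈ 2,851.0 cartons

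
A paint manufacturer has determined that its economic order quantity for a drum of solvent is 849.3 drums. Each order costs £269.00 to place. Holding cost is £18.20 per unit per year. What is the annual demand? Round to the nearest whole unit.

D ≈ 24,401 drums per year

Invert the EOQ relation Q*² = 2DS/H.
From Q* = √(2DS/H): D = Q*²H / (2S) = 849.3² × 18.2 / (2 × 269) = 24401.210.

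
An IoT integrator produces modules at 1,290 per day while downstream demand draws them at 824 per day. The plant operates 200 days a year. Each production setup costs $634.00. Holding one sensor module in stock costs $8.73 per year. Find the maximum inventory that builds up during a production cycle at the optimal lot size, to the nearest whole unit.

Annual demand D = 824 × 200 = 164,800.
Production build-up factor (1 − d/p) = 1 − 824/1,290 = 0.3612.
Q* = √(2DS / (H(1 − d/p))) = √(2 × 164,800 × 634 / (8.73 × 0.3612)).
= √(208,966,400 / 3.1536) ≈ 8140.161.
Maximum inventory = Q*(1 − d/p) = 8140.161 × 0.3612 ≈ 2940.554.

I_max ≈ 2,941 modules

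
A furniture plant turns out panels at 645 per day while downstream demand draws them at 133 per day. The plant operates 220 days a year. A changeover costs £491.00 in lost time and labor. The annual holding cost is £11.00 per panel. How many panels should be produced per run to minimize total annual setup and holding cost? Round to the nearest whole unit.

Q* ≈ 1,814 panels

Annual demand D = 133 × 220 = 29,260.
Production build-up factor (1 − d/p) = 1 − 133/645 = 0.7938.
Q* = √(2DS / (H(1 − d/p))) = √(2 × 29,260 × 491 / (11 × 0.7938)).
= √(28,733,320 / 8.7318) ≈ 1814.017.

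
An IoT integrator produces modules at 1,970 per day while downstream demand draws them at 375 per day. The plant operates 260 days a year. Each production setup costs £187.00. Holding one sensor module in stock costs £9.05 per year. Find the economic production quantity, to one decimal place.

Annual demand D = 375 × 260 = 97,500.
Production build-up factor (1 − d/p) = 1 − 375/1,970 = 0.8096.
Q* = √(2DS / (H(1 − d/p))) = √(2 × 97,500 × 187 / (9.05 × 0.8096)).
= √(36,465,000 / 7.3273) ≈ 2230.831.

Q* ≈ 2,230.8 modules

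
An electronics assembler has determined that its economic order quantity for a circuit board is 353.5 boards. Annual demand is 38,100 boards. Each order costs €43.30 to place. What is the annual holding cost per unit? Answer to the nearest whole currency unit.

H ≈ €26

The basic EOQ model gives Q* = √(2DS/H); rearrange for the unknown.
From Q* = √(2DS/H): H = 2DS / Q*² = 2 × 38,100 × 43.3 / 353.5² = 26.4037.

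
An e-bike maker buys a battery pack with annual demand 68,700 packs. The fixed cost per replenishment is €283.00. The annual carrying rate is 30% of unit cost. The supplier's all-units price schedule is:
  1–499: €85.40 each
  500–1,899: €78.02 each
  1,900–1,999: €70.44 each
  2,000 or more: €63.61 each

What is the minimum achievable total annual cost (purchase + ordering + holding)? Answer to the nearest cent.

TC* ≈ €4,398,811.05

Holding cost per unit per year at price C is H = 0.30·C.
Evaluate total cost at each tier's feasible EOQ or, if the EOQ is below the tier, at the tier's minimum quantity.
Tier 1 (€85.40): EOQ = 1232.0 exceeds tier's upper bound 499, so this tier is dominated.
EOQ at €78.02 = 1288.9 (feasible in tier 2): TC = 68,700×€78.02 + (68,700/1288.9)×283 + (1288.9/2)×0.30×€78.02 = €5,390,142.25.
EOQ at €70.44 = 1356.5 < 1900, so use break Q=1900: TC = 68,700×€70.44 + (68,700/1900.0)×283 + (1900.0/2)×0.30×€70.44 = €4,869,536.08.
EOQ at €63.61 = 1427.5 < 2000, so use break Q=2000: TC = 68,700×€63.61 + (68,700/2000.0)×283 + (2000.0/2)×0.30×€63.61 = €4,398,811.05.
Lowest total cost among the candidates is at Q = 2000.0.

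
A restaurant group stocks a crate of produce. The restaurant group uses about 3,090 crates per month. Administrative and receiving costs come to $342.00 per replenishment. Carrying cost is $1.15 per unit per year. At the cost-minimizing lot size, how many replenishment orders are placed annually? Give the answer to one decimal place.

N ≈ 7.9 orders per year

Annual demand D = 3,090 × 12 = 37,080.
EOQ = √(2DS/H) = √(2 × 37,080 × 342 / 1.15) ≈ 4696.23.
Orders per year = D / Q* = 37,080 / 4696.23 ≈ 7.896.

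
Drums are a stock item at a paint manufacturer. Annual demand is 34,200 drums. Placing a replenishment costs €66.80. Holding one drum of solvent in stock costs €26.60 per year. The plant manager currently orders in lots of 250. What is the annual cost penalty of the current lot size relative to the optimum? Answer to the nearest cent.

Extra cost ≈ €1,438.79 per year

EOQ = √(2DS/H) = √(2 × 34,200 × 66.8 / 26.6) ≈ 414.45.
Cost at Q* = (D/Q*)S + (Q*/2)H = √(2DSH) ≈ €11,024.45.
Cost at Q = 250: (34,200/250)×66.8 + (250/2)×26.6 = €9,138.24 + €3,325.00 = €12,463.24.
Excess = €12,463.24 − €11,024.45 = €1,438.79.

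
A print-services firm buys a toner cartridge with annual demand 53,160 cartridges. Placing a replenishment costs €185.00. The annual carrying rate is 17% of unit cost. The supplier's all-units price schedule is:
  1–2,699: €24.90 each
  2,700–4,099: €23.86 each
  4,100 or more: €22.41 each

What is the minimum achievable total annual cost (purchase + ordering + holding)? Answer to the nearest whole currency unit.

TC* ≈ €1,201,524

Holding cost per unit per year at price C is H = 0.17·C.
Candidates are each tier's EOQ (if it falls in that tier) and each price-break quantity.
EOQ at €24.90 = 2155.6 (feasible in tier 1): TC = 53,160×€24.90 + (53,160/2155.6)×185 + (2155.6/2)×0.17×€24.90 = €1,332,808.68.
EOQ at €23.86 = 2202.1 < 2700, so use break Q=2700: TC = 53,160×€23.86 + (53,160/2700.0)×185 + (2700.0/2)×0.17×€23.86 = €1,277,515.91.
EOQ at €22.41 = 2272.2 < 4100, so use break Q=4100: TC = 53,160×€22.41 + (53,160/4100.0)×185 + (4100.0/2)×0.17×€22.41 = €1,201,524.17.
Lowest total cost among the candidates is at Q = 4100.0.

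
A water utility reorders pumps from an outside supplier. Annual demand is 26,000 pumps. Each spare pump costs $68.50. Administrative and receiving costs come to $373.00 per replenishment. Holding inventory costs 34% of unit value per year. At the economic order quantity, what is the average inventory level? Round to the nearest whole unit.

Holding cost H = 0.34 × $68.50 = $23.2900 per unit per year.
The optimal lot size = √(2DS/H) = √(2 × 26,000 × 373 / 23.29) ≈ 912.58.
Average inventory = Q*/2 ≈ 912.58 / 2 = 456.290.

Average inventory ≈ 456 pumps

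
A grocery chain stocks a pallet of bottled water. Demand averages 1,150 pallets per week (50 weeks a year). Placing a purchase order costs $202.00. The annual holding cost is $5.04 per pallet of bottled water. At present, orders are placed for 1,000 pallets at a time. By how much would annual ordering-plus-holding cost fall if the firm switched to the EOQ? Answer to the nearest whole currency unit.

Extra cost ≈ $3,315 per year

Annual demand D = 1,150 × 50 = 57,500.
EOQ = √(2DS/H) = √(2 × 57,500 × 202 / 5.04) ≈ 2146.89.
Cost at Q* = (D/Q*)S + (Q*/2)H = √(2DSH) ≈ $10,820.31.
Cost at Q = 1,000: (57,500/1,000)×202 + (1,000/2)×5.04 = $11,615.00 + $2,520.00 = $14,135.00.
Excess = $14,135.00 − $10,820.31 = $3,314.69.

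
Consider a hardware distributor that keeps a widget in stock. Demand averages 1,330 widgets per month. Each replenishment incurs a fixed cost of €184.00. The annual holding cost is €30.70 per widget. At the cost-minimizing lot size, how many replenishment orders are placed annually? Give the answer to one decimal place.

N ≈ 36.5 orders per year

Annual demand D = 1,330 × 12 = 15,960.
Q* = √(2DS/H) = √(2 × 15,960 × 184 / 30.7) ≈ 437.39.
Orders per year = D / Q* = 15,960 / 437.39 ≈ 36.489.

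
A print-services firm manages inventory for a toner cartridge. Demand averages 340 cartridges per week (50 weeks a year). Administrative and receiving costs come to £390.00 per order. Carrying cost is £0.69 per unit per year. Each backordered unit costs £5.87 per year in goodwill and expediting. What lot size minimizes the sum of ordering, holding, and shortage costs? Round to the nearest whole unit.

Annual demand D = 340 × 50 = 17,000.
With planned backorders, Q* = √(2DS/H) · √((H+B)/B).
√(2DS/H) = √(2 × 17,000 × 390 / 0.69) = 4383.765.
√((H+B)/B) = √((0.69+5.87)/5.87) = 1.0571.
Q* ≈ 4634.257.

Q* ≈ 4,634 cartridges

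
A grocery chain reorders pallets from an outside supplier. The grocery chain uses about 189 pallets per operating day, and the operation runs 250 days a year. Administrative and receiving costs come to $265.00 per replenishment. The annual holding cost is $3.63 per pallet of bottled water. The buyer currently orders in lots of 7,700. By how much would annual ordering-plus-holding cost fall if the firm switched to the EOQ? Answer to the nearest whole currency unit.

Annual demand D = 189 × 250 = 47,250.
EOQ = √(2DS/H) = √(2 × 47,250 × 265 / 3.63) ≈ 2626.55.
Cost at Q* = (D/Q*)S + (Q*/2)H = √(2DSH) ≈ $9,534.37.
Cost at Q = 7,700: (47,250/7,700)×265 + (7,700/2)×3.63 = $1,626.14 + $13,975.50 = $15,601.64.
Excess = $15,601.64 − $9,534.37 = $6,067.26.

Extra cost ≈ $6,067 per year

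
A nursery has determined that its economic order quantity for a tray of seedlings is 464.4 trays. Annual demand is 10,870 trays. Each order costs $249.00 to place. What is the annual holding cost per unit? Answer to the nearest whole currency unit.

H ≈ $25

The basic EOQ model gives Q* = √(2DS/H); rearrange for the unknown.
From Q* = √(2DS/H): H = 2DS / Q*² = 2 × 10,870 × 249 / 464.4² = 25.1000.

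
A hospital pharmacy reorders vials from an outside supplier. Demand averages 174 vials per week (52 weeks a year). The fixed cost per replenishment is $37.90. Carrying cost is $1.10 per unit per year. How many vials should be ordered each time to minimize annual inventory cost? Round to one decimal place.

Q* ≈ 789.6 vials

Annual demand D = 174 × 52 = 9,048.
EOQ = √(2DS / H) = √(2 × 9,048 × 37.9 / 1.1).
= √(685,838.4 / 1.1) = √623,489.4545 ≈ 789.613.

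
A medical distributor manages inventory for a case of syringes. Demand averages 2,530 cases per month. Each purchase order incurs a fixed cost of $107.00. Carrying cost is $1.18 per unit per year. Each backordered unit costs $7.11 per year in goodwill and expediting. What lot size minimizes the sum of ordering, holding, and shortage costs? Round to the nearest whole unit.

Q* ≈ 2,534 cases

Annual demand D = 2,530 × 12 = 30,360.
With planned backorders, Q* = √(2DS/H) · √((H+B)/B).
√(2DS/H) = √(2 × 30,360 × 107 / 1.18) = 2346.480.
√((H+B)/B) = √((1.18+7.11)/7.11) = 1.0798.
Q* ≈ 2533.724.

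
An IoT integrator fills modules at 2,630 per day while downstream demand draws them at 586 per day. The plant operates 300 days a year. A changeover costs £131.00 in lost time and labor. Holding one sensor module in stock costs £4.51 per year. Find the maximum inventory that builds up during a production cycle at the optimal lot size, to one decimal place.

I_max ≈ 2,817.3 modules

Annual demand D = 586 × 300 = 175,800.
Production build-up factor (1 − d/p) = 1 − 586/2,630 = 0.7772.
Q* = √(2DS / (H(1 − d/p))) = √(2 × 175,800 × 131 / (4.51 × 0.7772)).
= √(46,059,600 / 3.5051) ≈ 3625.010.
Maximum inventory = Q*(1 − d/p) = 3625.010 × 0.7772 ≈ 2817.308.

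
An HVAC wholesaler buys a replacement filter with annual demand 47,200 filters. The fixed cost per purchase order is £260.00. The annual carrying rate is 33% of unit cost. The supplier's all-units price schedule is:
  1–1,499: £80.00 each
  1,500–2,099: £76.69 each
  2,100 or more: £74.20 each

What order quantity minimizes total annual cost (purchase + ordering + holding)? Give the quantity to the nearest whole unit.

Holding cost per unit per year at price C is H = 0.33·C.
Evaluate total cost at each tier's feasible EOQ or, if the EOQ is below the tier, at the tier's minimum quantity.
EOQ at £80.00 = 964.2 (feasible in tier 1): TC = 47,200×£80.00 + (47,200/964.2)×260 + (964.2/2)×0.33×£80.00 = £3,801,455.09.
EOQ at £76.69 = 984.8 < 1500, so use break Q=1500: TC = 47,200×£76.69 + (47,200/1500.0)×260 + (1500.0/2)×0.33×£76.69 = £3,646,930.11.
EOQ at £74.20 = 1001.2 < 2100, so use break Q=2100: TC = 47,200×£74.20 + (47,200/2100.0)×260 + (2100.0/2)×0.33×£74.20 = £3,533,794.11.
Lowest total cost is £3,533,794.11 at Q = 2100.0.

Q* ≈ 2,100 filters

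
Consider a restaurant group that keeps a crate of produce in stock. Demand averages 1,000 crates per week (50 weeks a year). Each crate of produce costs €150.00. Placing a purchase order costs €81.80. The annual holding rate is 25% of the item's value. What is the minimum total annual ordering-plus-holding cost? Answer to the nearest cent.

Annual demand D = 1,000 × 50 = 50,000.
Holding cost H = 0.25 × €150.00 = €37.5000 per unit per year.
The optimal lot size = √(2DS/H) = √(2 × 50,000 × 81.8 / 37.5) ≈ 467.05.
At the optimum the two cost components are equal, so total cost = 2·(Q*/2)H = Q*·H.
Minimum total = √(2DSH) = √(2 × 50,000 × 81.8 × 37.5) ≈ 17514.280.

TC* ≈ €17,514.28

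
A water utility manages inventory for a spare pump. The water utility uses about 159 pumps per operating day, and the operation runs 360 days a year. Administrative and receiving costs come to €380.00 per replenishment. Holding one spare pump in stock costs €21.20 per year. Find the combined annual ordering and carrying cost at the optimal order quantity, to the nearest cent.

TC* ≈ €30,368.58

Annual demand D = 159 × 360 = 57,240.
Q* = √(2DS/H) = √(2 × 57,240 × 380 / 21.2) ≈ 1432.48.
At Q*, ordering cost (D/Q*)S equals holding cost (Q*/2)H, each = √(DSH/2).
Minimum total = √(2DSH) = √(2 × 57,240 × 380 × 21.2) ≈ 30368.584.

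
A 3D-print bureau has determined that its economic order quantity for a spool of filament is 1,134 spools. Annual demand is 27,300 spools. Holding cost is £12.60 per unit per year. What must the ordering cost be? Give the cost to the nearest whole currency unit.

Invert the EOQ relation Q*² = 2DS/H.
From Q* = √(2DS/H): S = Q*²H / (2D) = 1,134² × 12.6 / (2 × 27,300) = 296.7591.

S ≈ £297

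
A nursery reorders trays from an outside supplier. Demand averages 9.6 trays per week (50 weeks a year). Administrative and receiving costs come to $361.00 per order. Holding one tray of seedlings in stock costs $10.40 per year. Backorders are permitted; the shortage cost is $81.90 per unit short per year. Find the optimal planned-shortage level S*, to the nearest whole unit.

Annual demand D = 9.6 × 50 = 480.
With planned backorders, Q* = √(2DS/H) · √((H+B)/B).
√(2DS/H) = √(2 × 480 × 361 / 10.4) = 182.546.
√((H+B)/B) = √((10.4+81.9)/81.9) = 1.0616.
Q* ≈ 193.790.
S* = Q* · H/(H+B) = 193.790 × 10.4/92.3 ≈ 21.835.

S* ≈ 22 trays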